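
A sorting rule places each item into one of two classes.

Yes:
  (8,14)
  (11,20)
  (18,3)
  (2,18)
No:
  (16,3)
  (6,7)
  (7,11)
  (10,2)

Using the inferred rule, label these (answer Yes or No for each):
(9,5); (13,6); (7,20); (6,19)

The distinguishing property — sum ≥ 20 — holds for all the 'Yes' cases and none of the 'No' cases.
(9,5): 9+5 = 14, fails this test → No. (13,6): 13+6 = 19, fails this test → No. (7,20): 7+20 = 27, satisfies this → Yes. (6,19): 6+19 = 25, satisfies this → Yes.

No, No, Yes, Yes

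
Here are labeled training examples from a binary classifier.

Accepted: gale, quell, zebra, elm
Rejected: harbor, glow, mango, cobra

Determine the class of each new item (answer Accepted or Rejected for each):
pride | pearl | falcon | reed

The rule appears to be: contains 'e'.
pride: has 'e' — fits, so Accepted. pearl: has 'e' — fits, so Accepted. falcon: no 'e' — doesn't match, so Rejected. reed: has 'e' — fits, so Accepted.

Accepted, Accepted, Rejected, Accepted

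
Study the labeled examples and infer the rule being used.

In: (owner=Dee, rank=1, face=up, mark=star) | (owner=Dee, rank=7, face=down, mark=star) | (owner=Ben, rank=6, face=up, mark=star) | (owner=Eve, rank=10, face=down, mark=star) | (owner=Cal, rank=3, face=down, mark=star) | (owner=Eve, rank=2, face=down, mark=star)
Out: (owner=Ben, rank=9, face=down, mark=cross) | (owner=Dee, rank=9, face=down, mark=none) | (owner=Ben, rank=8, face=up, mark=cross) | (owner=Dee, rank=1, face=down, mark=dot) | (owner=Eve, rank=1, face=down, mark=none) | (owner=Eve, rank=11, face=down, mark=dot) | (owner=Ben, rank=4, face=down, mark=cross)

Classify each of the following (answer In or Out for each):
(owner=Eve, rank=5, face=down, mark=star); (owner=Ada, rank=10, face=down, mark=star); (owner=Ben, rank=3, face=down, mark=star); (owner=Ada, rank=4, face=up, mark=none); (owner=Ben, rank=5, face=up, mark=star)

The rule appears to be: mark is star.

In, In, In, Out, In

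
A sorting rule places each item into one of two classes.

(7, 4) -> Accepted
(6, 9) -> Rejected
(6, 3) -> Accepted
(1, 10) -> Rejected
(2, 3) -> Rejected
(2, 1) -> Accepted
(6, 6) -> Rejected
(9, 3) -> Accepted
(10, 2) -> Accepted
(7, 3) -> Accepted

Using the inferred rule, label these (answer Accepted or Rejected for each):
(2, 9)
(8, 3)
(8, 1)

All 'Accepted' examples share one property — first > second — and every 'Rejected' example lacks it.
(2, 9) — 2 < 9, hence Rejected. (8, 3) — 8 > 3, hence Accepted. (8, 1) — 8 > 1, hence Accepted.

Rejected, Accepted, Accepted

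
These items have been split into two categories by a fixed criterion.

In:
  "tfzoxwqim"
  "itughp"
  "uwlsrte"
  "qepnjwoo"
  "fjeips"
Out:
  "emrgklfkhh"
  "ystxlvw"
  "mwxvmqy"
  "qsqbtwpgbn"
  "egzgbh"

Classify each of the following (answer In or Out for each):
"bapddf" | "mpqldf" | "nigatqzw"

Out, Out, In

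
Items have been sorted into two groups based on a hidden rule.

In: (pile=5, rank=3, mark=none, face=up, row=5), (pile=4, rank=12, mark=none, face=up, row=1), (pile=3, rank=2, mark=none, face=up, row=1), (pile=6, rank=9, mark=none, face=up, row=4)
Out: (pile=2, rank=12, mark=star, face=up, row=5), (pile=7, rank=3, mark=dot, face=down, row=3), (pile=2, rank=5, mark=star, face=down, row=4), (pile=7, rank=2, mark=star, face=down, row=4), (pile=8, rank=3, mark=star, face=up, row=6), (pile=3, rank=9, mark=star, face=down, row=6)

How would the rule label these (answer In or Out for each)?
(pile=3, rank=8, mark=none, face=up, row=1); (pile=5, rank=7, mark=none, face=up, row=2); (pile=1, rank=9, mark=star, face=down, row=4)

Checking candidate rules against both groups, what survives is: mark is none.
(pile=3, rank=8, mark=none, face=up, row=1): mark is none — fits, so In. (pile=5, rank=7, mark=none, face=up, row=2): mark is none — fits, so In. (pile=1, rank=9, mark=star, face=down, row=4): mark is star — lacks this property, so Out.

In, In, Out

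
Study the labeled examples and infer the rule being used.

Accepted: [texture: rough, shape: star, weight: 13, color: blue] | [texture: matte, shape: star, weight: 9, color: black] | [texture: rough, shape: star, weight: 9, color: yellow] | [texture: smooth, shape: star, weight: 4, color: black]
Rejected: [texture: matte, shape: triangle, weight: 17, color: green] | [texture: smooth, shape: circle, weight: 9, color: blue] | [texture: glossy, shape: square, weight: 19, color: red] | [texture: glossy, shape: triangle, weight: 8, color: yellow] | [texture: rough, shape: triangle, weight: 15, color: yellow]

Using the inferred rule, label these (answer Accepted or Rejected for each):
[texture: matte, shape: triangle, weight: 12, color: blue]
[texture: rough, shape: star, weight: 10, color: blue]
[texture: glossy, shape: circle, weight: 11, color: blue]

Rejected, Accepted, Rejected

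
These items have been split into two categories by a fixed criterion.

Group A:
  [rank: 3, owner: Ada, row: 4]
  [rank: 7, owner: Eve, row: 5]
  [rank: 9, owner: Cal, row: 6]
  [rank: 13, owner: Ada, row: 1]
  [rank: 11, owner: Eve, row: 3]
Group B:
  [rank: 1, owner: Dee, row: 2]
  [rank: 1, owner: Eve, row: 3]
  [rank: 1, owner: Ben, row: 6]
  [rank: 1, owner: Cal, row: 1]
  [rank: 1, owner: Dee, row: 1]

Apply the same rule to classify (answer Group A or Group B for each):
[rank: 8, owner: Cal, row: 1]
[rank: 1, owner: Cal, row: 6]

Group A, Group B

Rule: rank ≥ 3. This holds for each 'Group A' example and fails for each 'Group B' one.
[rank: 8, owner: Cal, row: 1]: rank = 8 — satisfies this, so Group A.
[rank: 1, owner: Cal, row: 6]: rank = 1 — lacks this property, so Group B.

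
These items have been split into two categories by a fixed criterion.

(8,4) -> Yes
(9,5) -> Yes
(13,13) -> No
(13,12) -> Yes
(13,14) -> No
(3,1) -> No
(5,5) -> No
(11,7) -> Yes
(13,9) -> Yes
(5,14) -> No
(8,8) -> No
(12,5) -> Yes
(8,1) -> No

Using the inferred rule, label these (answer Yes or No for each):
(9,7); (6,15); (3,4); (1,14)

Yes, No, No, No

A rule that fits every label: first > second AND sum ≥ 10 — true of each 'Yes' example, false of each 'No' one.
(9,7) → 9 > 7, 9+7 = 16 → Yes.
(6,15) → 6 < 15, 6+15 = 21 → No.
(3,4) → 3 < 4, 3+4 = 7 → No.
(1,14) → 1 < 14, 1+14 = 15 → No.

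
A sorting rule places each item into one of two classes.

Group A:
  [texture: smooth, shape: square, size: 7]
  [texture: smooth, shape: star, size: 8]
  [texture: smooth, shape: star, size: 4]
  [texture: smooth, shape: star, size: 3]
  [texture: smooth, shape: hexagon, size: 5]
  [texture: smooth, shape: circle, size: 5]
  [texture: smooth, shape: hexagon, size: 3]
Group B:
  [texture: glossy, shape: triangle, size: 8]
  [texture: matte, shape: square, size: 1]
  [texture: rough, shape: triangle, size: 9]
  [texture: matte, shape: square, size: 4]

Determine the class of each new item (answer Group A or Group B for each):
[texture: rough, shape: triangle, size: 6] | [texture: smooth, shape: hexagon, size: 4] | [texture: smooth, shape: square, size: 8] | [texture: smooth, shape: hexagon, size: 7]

Group B, Group A, Group A, Group A

Looking at the examples, the only property every 'Group A' case has and every 'Group B' case lacks is: texture is smooth.
[texture: rough, shape: triangle, size: 6]: texture is rough — fails the rule, so Group B. [texture: smooth, shape: hexagon, size: 4]: texture is smooth — has this property, so Group A. [texture: smooth, shape: square, size: 8]: texture is smooth — has this property, so Group A. [texture: smooth, shape: hexagon, size: 7]: texture is smooth — has this property, so Group A.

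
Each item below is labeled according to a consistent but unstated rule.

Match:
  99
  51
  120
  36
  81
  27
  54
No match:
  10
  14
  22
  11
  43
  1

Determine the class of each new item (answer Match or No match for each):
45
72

Match, Match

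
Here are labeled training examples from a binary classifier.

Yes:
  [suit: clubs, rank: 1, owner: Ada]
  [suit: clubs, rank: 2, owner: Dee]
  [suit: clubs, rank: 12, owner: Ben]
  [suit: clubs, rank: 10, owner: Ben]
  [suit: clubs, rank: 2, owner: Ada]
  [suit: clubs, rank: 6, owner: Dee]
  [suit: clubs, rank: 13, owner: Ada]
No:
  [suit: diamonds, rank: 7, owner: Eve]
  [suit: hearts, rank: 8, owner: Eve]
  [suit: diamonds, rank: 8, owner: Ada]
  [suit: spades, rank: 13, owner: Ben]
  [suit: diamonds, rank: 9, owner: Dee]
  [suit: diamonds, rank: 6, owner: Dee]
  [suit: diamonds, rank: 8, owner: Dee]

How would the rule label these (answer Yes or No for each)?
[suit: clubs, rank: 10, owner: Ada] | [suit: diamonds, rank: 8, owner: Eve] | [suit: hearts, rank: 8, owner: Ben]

The pattern is that an item is 'Yes' exactly when: suit is clubs.

Yes, No, No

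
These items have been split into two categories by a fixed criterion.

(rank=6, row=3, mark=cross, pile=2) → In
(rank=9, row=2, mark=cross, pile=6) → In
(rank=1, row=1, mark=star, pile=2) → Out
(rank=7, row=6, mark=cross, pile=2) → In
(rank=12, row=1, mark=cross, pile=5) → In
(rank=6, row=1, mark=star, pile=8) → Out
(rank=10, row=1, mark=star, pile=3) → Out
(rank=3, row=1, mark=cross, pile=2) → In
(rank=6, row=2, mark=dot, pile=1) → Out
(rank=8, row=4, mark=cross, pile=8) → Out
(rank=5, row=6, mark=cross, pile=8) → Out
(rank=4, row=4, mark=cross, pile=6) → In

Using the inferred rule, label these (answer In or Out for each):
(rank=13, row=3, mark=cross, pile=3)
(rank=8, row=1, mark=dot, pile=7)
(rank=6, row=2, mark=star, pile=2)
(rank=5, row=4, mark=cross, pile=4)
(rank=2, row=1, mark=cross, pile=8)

Every 'In' example satisfies: mark is cross AND pile ≤ 6. None of the 'Out' examples do.
(rank=13, row=3, mark=cross, pile=3): mark is cross, pile = 3, matches → In.
(rank=8, row=1, mark=dot, pile=7): mark is dot, pile = 7, fails the rule → Out.
(rank=6, row=2, mark=star, pile=2): mark is star, pile = 2, fails the rule → Out.
(rank=5, row=4, mark=cross, pile=4): mark is cross, pile = 4, matches → In.
(rank=2, row=1, mark=cross, pile=8): mark is cross, pile = 8, fails the rule → Out.

In, Out, Out, In, Out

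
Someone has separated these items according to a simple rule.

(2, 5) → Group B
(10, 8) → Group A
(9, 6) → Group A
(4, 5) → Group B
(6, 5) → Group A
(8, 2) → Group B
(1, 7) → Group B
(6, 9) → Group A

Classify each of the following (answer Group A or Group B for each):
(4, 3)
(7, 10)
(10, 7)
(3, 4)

One predicate separates the groups cleanly: sum ≥ 11.
(4, 3): Group B (4+3 = 7). (7, 10): Group A (7+10 = 17). (10, 7): Group A (10+7 = 17). (3, 4): Group B (3+4 = 7).

Group B, Group A, Group A, Group B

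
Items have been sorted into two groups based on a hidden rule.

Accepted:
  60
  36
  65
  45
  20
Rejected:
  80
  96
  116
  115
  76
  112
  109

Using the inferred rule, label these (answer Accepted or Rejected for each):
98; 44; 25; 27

'Accepted' ⟺ at most 65.
98: Rejected (98 > 65). 44: Accepted (44 ≤ 65). 25: Accepted (25 ≤ 65). 27: Accepted (27 ≤ 65).

Rejected, Accepted, Accepted, Accepted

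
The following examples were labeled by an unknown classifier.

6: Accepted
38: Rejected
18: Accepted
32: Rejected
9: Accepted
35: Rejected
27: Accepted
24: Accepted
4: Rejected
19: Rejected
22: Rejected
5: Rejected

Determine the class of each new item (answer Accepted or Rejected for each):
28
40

'Accepted' ⟺ multiple of 3.
28: 28 = 3·9 + 1 — doesn't qualify, so Rejected. 40: 40 = 3·13 + 1 — doesn't qualify, so Rejected.

Rejected, Rejected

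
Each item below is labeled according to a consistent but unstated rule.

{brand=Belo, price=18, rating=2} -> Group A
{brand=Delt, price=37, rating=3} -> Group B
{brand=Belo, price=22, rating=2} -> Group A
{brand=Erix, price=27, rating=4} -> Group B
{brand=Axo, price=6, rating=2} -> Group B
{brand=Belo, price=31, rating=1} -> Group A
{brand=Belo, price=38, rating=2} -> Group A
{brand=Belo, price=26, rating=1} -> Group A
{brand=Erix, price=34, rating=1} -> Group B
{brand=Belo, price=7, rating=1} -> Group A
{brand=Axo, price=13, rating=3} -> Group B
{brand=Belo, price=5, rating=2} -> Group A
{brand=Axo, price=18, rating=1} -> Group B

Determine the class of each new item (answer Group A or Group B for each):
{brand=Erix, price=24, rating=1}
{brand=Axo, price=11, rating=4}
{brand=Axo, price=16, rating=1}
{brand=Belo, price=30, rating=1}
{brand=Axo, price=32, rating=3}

'Group A' ⟺ brand is Belo.
{brand=Erix, price=24, rating=1} — brand is Erix, hence Group B.
{brand=Axo, price=11, rating=4} — brand is Axo, hence Group B.
{brand=Axo, price=16, rating=1} — brand is Axo, hence Group B.
{brand=Belo, price=30, rating=1} — brand is Belo, hence Group A.
{brand=Axo, price=32, rating=3} — brand is Axo, hence Group B.

Group B, Group B, Group B, Group A, Group B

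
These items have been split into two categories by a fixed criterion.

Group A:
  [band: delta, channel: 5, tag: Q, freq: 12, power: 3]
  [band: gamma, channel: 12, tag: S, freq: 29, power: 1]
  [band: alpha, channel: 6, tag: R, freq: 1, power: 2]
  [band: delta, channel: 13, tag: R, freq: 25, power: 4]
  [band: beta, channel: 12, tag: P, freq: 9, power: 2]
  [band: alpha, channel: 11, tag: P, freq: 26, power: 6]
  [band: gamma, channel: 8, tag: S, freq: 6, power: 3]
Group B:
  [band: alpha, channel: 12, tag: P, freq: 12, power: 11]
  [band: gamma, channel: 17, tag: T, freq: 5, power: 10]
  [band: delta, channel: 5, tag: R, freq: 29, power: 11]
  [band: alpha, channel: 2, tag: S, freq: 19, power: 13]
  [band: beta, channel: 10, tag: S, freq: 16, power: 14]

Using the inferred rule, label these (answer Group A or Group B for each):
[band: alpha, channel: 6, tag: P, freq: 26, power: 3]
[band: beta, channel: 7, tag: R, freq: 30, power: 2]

'Group A' ⟺ power ≤ 6.
Group A: [band: alpha, channel: 6, tag: P, freq: 26, power: 3], since power = 3.
Group A: [band: beta, channel: 7, tag: R, freq: 30, power: 2], since power = 2.

Group A, Group A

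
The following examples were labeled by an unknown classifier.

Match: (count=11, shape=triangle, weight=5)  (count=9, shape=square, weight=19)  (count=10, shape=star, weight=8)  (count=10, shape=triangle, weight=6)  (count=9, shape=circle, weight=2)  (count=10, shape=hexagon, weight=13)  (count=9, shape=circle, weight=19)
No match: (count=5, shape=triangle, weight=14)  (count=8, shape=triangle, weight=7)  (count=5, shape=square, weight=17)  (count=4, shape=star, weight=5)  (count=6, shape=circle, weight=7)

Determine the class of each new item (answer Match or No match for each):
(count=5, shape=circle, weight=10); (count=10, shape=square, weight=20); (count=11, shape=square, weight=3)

No match, Match, Match

One predicate separates the groups cleanly: count ≥ 9.
No match: (count=5, shape=circle, weight=10), since count = 5.
Match: (count=10, shape=square, weight=20), since count = 10.
Match: (count=11, shape=square, weight=3), since count = 11.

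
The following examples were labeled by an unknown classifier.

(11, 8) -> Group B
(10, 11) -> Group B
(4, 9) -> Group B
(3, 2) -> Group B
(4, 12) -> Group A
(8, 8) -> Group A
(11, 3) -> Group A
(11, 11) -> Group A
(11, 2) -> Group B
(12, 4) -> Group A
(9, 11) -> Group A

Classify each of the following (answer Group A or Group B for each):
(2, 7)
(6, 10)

The classifier is using: sum is even.
(2, 7) — 2+7 = 9, hence Group B. (6, 10) — 6+10 = 16, hence Group A.

Group B, Group A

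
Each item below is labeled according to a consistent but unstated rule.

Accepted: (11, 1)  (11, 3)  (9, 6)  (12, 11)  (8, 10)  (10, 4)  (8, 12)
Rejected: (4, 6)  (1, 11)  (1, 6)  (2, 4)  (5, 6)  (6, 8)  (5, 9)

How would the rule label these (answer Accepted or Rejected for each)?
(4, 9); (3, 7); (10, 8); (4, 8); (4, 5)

Rejected, Rejected, Accepted, Rejected, Rejected

'Accepted' ⟺ first ≥ 8.
(4, 9) — first 4, hence Rejected.
(3, 7) — first 3, hence Rejected.
(10, 8) — first 10, hence Accepted.
(4, 8) — first 4, hence Rejected.
(4, 5) — first 4, hence Rejected.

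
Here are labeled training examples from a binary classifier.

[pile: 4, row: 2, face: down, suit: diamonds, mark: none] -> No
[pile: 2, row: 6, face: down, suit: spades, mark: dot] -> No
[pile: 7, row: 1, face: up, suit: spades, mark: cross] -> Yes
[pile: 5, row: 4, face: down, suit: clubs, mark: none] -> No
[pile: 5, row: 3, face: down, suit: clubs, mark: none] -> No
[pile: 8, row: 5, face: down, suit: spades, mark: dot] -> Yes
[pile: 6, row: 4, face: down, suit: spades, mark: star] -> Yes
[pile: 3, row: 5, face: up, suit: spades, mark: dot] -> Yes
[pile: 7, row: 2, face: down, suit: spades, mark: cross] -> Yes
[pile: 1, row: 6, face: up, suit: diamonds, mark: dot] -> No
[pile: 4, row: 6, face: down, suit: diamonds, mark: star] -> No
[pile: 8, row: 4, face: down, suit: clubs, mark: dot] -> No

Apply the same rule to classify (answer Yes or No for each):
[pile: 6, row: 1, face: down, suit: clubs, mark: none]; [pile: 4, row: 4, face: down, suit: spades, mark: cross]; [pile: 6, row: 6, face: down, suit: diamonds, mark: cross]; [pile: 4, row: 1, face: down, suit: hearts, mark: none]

No, Yes, No, No

The rule appears to be: suit is spades AND row ≤ 5.
[pile: 6, row: 1, face: down, suit: clubs, mark: none]: suit is clubs, row = 1 — fails this test, so No. [pile: 4, row: 4, face: down, suit: spades, mark: cross]: suit is spades, row = 4 — has this property, so Yes. [pile: 6, row: 6, face: down, suit: diamonds, mark: cross]: suit is diamonds, row = 6 — fails this test, so No. [pile: 4, row: 1, face: down, suit: hearts, mark: none]: suit is hearts, row = 1 — fails this test, so No.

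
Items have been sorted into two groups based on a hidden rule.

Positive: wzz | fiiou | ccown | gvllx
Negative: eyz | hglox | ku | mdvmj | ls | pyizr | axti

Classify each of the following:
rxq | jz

Negative, Negative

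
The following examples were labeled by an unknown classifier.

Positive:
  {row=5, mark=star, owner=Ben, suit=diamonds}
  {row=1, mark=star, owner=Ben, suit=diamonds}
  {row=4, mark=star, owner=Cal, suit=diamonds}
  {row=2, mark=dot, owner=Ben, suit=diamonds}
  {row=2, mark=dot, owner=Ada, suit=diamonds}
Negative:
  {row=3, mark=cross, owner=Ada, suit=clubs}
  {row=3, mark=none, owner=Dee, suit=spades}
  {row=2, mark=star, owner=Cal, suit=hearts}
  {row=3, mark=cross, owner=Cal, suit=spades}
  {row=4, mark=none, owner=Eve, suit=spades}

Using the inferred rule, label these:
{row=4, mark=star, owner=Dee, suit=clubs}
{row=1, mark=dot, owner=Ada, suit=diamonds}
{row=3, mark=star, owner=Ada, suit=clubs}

Negative, Positive, Negative

One predicate separates the groups cleanly: suit is diamonds.
{row=4, mark=star, owner=Dee, suit=clubs}: Negative (suit is clubs).
{row=1, mark=dot, owner=Ada, suit=diamonds}: Positive (suit is diamonds).
{row=3, mark=star, owner=Ada, suit=clubs}: Negative (suit is clubs).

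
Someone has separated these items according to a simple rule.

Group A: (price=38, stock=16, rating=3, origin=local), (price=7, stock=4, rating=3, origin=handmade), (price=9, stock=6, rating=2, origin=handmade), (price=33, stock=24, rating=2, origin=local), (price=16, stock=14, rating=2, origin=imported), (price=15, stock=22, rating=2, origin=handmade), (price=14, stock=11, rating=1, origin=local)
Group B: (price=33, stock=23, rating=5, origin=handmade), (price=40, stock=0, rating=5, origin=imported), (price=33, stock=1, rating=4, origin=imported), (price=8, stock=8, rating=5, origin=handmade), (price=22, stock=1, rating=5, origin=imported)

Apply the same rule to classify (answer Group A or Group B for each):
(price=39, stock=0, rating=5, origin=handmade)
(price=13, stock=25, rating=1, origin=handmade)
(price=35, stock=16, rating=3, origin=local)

Group B, Group A, Group A

The distinguishing property — rating ≤ 3 — holds for all the 'Group A' cases and none of the 'Group B' cases.
(price=39, stock=0, rating=5, origin=handmade): rating = 5, does not pass → Group B.
(price=13, stock=25, rating=1, origin=handmade): rating = 1, meets the rule → Group A.
(price=35, stock=16, rating=3, origin=local): rating = 3, meets the rule → Group A.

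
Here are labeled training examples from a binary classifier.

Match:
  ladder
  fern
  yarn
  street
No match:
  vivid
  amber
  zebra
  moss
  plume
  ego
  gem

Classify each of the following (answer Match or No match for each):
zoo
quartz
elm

Rule: even length AND contains 'r'. This holds for each 'Match' example and fails for each 'No match' one.
zoo: No match (length 3, no 'r'). quartz: Match (length 6, has 'r'). elm: No match (length 3, no 'r').

No match, Match, No match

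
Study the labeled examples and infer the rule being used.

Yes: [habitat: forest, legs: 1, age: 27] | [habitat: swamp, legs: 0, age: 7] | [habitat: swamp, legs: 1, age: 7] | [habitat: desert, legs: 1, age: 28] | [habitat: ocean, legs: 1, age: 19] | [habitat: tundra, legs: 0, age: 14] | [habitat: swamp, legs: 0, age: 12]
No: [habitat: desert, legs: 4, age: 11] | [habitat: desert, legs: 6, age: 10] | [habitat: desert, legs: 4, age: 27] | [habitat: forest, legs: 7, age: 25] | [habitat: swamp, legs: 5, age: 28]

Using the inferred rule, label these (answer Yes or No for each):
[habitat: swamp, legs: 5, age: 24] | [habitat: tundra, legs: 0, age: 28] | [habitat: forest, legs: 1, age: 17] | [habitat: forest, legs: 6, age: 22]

No, Yes, Yes, No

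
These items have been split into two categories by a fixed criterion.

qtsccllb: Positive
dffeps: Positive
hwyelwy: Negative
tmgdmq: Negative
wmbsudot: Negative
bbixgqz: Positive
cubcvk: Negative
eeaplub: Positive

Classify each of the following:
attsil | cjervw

Positive, Negative

The classifier is using: has a double letter.
attsil: Positive ('tt' doubled). cjervw: Negative (no doubled letter).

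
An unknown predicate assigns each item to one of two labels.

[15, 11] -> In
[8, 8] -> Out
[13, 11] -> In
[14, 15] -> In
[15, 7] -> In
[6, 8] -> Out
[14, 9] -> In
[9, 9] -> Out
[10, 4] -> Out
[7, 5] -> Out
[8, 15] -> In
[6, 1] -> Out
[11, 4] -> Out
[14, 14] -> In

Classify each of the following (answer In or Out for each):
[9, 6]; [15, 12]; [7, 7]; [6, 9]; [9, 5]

The rule appears to be: sum ≥ 22.
[9, 6]: Out (9+6 = 15).
[15, 12]: In (15+12 = 27).
[7, 7]: Out (7+7 = 14).
[6, 9]: Out (6+9 = 15).
[9, 5]: Out (9+5 = 14).

Out, In, Out, Out, Out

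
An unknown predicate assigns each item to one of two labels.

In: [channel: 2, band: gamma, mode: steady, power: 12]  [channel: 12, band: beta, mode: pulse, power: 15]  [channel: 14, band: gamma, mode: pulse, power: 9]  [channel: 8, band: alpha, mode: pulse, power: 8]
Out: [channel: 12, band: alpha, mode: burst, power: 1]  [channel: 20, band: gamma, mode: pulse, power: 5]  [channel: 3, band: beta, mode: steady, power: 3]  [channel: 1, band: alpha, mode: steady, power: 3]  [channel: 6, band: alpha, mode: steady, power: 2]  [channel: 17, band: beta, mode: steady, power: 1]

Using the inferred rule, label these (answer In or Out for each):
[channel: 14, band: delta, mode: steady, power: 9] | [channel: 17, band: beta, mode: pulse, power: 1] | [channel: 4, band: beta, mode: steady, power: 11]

In, Out, In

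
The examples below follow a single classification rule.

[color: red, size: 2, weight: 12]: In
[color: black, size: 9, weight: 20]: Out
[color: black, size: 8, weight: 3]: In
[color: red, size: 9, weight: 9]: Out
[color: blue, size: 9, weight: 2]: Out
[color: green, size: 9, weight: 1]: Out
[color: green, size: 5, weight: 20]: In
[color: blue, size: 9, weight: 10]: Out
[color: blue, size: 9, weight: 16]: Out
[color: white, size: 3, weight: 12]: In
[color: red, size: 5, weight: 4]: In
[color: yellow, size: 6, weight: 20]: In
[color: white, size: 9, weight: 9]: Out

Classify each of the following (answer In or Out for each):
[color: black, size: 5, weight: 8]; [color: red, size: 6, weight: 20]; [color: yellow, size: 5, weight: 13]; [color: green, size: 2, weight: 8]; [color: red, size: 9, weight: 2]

In, In, In, In, Out

The common property of the 'In' items is: size ≤ 8. No 'Out' item has it.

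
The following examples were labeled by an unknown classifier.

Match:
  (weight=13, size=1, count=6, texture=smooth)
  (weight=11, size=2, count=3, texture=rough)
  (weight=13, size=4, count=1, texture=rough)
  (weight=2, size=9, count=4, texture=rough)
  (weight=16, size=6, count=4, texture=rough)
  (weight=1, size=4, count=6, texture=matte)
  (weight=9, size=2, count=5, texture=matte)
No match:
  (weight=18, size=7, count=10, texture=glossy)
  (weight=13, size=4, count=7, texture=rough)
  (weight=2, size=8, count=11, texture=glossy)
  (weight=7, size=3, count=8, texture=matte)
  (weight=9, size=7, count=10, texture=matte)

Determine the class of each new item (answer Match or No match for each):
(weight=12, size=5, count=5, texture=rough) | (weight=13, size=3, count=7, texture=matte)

A rule that fits every label: count ≤ 6 — true of each 'Match' example, false of each 'No match' one.
(weight=12, size=5, count=5, texture=rough): count = 5, has this property → Match. (weight=13, size=3, count=7, texture=matte): count = 7, doesn't match → No match.

Match, No match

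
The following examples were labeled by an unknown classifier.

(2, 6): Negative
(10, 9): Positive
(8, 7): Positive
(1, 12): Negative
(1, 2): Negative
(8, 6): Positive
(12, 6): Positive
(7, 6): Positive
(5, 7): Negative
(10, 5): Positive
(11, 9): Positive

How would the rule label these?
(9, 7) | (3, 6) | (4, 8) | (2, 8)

'Positive' ⟺ first > second.

Positive, Negative, Negative, Negative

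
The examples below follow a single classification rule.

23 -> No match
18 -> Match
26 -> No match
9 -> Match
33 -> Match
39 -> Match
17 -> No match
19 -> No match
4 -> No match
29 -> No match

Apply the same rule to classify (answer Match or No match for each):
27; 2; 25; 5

Match, No match, No match, No match

The rule appears to be: multiple of 3.
Match: 27, since 27 = 3·9.
No match: 2, since 2 = 3·0 + 2.
No match: 25, since 25 = 3·8 + 1.
No match: 5, since 5 = 3·1 + 2.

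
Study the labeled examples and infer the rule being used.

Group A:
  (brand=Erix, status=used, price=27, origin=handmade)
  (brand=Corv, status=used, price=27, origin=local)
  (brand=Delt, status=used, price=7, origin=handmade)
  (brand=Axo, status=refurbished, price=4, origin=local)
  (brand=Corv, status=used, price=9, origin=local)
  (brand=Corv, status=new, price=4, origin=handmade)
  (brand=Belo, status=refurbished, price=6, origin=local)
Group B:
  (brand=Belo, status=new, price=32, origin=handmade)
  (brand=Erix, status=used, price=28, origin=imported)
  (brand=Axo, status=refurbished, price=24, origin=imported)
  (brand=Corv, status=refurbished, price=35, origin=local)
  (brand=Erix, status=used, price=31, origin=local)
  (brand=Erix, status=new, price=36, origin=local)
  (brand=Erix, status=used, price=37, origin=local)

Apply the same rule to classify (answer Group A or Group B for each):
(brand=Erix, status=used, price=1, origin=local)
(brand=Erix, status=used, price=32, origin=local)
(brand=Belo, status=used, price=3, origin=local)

All 'Group A' examples share one property — price ≤ 9 OR price = 27 — and every 'Group B' example lacks it.
(brand=Erix, status=used, price=1, origin=local) — price = 1, hence Group A. (brand=Erix, status=used, price=32, origin=local) — price = 32, hence Group B. (brand=Belo, status=used, price=3, origin=local) — price = 3, hence Group A.

Group A, Group B, Group A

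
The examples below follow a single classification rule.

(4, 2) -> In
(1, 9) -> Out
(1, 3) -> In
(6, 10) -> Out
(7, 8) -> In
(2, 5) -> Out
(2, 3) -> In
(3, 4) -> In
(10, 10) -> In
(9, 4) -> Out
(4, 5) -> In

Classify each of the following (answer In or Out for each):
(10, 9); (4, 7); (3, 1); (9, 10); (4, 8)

In, Out, In, In, Out

The simplest hypothesis consistent with all the labels is: |first − second| ≤ 2.
(10, 9) — |10−9| = 1, hence In.
(4, 7) — |4−7| = 3, hence Out.
(3, 1) — |3−1| = 2, hence In.
(9, 10) — |9−10| = 1, hence In.
(4, 8) — |4−8| = 4, hence Out.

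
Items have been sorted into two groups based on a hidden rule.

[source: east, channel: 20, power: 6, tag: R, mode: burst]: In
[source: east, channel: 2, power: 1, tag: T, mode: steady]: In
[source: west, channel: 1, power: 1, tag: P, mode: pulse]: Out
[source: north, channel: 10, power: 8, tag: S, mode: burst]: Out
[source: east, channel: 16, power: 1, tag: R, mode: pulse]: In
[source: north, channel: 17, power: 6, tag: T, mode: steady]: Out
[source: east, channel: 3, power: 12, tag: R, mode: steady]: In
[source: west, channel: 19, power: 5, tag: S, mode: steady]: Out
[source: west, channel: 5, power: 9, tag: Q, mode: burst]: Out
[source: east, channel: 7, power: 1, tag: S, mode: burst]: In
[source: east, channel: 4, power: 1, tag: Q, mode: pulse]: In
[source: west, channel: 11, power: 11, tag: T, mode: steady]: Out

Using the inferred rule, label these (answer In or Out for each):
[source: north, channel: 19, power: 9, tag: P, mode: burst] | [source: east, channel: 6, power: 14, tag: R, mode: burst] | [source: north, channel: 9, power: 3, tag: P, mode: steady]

Out, In, Out

All 'In' examples share one property — source is east — and every 'Out' example lacks it.
Out: [source: north, channel: 19, power: 9, tag: P, mode: burst], since source is north. In: [source: east, channel: 6, power: 14, tag: R, mode: burst], since source is east. Out: [source: north, channel: 9, power: 3, tag: P, mode: steady], since source is north.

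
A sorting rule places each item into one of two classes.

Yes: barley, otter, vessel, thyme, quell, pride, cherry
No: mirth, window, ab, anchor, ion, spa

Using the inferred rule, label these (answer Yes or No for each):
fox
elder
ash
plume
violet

Checking candidate rules against both groups, what survives is: contains 'e'.

No, Yes, No, Yes, Yes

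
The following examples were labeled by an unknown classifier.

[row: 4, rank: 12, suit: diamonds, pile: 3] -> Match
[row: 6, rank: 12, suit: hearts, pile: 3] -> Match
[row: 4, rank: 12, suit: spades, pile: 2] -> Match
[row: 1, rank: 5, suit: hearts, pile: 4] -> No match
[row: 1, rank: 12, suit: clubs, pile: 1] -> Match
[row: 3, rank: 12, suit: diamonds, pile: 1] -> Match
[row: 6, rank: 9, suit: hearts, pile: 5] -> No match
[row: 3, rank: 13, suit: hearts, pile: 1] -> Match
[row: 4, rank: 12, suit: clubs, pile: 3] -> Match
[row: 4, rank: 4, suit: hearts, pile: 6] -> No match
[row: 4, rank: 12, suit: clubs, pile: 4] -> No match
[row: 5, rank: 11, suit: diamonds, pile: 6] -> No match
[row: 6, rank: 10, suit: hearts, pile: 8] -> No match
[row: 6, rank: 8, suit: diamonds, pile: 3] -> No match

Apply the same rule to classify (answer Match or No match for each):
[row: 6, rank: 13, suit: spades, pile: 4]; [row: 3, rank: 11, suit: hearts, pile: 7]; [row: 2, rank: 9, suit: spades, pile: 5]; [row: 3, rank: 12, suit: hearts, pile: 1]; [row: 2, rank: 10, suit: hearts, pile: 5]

One predicate separates the groups cleanly: pile ≤ 3 AND rank ≥ 9.
[row: 6, rank: 13, suit: spades, pile: 4] — pile = 4, rank = 13, hence No match.
[row: 3, rank: 11, suit: hearts, pile: 7] — pile = 7, rank = 11, hence No match.
[row: 2, rank: 9, suit: spades, pile: 5] — pile = 5, rank = 9, hence No match.
[row: 3, rank: 12, suit: hearts, pile: 1] — pile = 1, rank = 12, hence Match.
[row: 2, rank: 10, suit: hearts, pile: 5] — pile = 5, rank = 10, hence No match.

No match, No match, No match, Match, No match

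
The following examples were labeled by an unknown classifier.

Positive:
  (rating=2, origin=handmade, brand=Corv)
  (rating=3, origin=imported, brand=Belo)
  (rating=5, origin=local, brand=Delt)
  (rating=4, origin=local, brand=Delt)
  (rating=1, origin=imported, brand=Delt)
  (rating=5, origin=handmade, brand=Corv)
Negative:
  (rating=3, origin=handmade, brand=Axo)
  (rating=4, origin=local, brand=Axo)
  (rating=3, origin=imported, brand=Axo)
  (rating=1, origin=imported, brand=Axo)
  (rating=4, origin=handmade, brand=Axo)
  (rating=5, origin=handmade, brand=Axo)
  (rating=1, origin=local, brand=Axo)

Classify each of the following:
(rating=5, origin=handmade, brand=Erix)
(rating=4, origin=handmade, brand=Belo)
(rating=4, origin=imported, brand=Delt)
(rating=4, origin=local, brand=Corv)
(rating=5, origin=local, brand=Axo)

Rule: brand is not Axo. This holds for each 'Positive' example and fails for each 'Negative' one.
(rating=5, origin=handmade, brand=Erix): brand is Erix, passes → Positive. (rating=4, origin=handmade, brand=Belo): brand is Belo, passes → Positive. (rating=4, origin=imported, brand=Delt): brand is Delt, passes → Positive. (rating=4, origin=local, brand=Corv): brand is Corv, passes → Positive. (rating=5, origin=local, brand=Axo): brand is Axo, fails this test → Negative.

Positive, Positive, Positive, Positive, Negative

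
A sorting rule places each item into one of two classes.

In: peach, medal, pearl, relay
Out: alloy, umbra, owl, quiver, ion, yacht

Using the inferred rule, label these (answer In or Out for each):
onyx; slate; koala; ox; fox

Out, In, Out, Out, Out

The distinguishing property — odd length AND contains 'e' — holds for all the 'In' cases and none of the 'Out' cases.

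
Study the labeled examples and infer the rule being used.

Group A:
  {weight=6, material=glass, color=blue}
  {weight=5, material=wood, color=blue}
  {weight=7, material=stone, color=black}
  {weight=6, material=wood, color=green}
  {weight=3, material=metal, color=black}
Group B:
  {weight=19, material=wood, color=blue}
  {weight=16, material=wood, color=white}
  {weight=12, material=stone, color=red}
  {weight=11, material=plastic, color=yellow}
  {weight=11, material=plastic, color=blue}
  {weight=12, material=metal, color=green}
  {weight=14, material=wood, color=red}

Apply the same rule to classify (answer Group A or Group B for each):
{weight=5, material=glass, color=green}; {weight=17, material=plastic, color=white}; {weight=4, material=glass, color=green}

Group A, Group B, Group A

The pattern is that an item is 'Group A' exactly when: weight ≤ 7.
{weight=5, material=glass, color=green} — weight = 5, hence Group A. {weight=17, material=plastic, color=white} — weight = 17, hence Group B. {weight=4, material=glass, color=green} — weight = 4, hence Group A.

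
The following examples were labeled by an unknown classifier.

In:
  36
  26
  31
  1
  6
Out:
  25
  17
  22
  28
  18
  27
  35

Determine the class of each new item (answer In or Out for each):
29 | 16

Out, In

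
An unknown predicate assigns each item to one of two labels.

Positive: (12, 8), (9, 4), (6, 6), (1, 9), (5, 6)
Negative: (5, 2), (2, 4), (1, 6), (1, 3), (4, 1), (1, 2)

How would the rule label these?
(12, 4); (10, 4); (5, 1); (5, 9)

The simplest hypothesis consistent with all the labels is: sum ≥ 10.
Positive: (12, 4), since 12+4 = 16.
Positive: (10, 4), since 10+4 = 14.
Negative: (5, 1), since 5+1 = 6.
Positive: (5, 9), since 5+9 = 14.

Positive, Positive, Negative, Positive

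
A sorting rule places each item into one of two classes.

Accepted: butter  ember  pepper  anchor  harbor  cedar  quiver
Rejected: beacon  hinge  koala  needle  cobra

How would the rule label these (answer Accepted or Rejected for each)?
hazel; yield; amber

Rejected, Rejected, Accepted

The classifier is using: ends with 'r'.
Rejected: hazel, since ends with 'l'.
Rejected: yield, since ends with 'd'.
Accepted: amber, since ends with 'r'.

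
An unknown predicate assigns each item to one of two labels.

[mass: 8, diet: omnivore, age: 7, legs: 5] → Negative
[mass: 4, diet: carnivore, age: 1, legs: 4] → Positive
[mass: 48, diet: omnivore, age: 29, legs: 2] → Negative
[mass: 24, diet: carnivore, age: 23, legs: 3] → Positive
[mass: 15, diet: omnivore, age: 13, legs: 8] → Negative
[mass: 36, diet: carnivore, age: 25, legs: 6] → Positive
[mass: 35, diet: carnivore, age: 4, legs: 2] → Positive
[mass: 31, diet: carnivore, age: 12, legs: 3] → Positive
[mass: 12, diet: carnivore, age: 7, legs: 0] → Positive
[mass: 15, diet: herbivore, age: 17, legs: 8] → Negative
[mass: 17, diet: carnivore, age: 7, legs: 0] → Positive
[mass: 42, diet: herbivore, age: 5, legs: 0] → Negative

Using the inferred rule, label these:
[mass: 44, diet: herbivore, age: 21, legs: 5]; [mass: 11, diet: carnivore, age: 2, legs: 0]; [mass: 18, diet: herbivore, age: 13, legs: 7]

One predicate separates the groups cleanly: diet is carnivore.
[mass: 44, diet: herbivore, age: 21, legs: 5] → diet is herbivore → Negative.
[mass: 11, diet: carnivore, age: 2, legs: 0] → diet is carnivore → Positive.
[mass: 18, diet: herbivore, age: 13, legs: 7] → diet is herbivore → Negative.

Negative, Positive, Negative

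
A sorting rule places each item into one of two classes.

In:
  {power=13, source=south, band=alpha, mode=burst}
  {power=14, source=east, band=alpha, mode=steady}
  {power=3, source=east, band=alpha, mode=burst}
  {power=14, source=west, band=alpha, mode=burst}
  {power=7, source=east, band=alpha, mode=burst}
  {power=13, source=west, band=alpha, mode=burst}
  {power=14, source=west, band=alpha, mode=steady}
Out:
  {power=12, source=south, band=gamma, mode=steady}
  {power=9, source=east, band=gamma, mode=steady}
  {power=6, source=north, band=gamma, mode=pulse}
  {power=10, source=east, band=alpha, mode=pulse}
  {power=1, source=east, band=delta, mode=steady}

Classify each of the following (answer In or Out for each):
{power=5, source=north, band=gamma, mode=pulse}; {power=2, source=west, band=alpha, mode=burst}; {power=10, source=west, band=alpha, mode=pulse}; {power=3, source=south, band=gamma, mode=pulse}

All 'In' examples share one property — mode is burst OR power = 14 — and every 'Out' example lacks it.

Out, In, Out, Out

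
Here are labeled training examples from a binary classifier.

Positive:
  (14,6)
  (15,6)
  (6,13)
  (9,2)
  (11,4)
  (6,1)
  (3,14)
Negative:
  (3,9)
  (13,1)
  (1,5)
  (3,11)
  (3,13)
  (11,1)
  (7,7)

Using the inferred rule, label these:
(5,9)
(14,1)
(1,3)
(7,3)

Negative, Positive, Negative, Negative

The simplest hypothesis consistent with all the labels is: product is even.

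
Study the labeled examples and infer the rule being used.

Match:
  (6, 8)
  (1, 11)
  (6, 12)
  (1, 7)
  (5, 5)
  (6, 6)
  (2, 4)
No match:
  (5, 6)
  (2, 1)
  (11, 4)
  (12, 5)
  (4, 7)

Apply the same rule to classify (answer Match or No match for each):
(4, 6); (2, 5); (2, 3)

Match, No match, No match

The rule appears to be: sum is even.
(4, 6): 4+6 = 10, satisfies this → Match. (2, 5): 2+5 = 7, fails the rule → No match. (2, 3): 2+3 = 5, fails the rule → No match.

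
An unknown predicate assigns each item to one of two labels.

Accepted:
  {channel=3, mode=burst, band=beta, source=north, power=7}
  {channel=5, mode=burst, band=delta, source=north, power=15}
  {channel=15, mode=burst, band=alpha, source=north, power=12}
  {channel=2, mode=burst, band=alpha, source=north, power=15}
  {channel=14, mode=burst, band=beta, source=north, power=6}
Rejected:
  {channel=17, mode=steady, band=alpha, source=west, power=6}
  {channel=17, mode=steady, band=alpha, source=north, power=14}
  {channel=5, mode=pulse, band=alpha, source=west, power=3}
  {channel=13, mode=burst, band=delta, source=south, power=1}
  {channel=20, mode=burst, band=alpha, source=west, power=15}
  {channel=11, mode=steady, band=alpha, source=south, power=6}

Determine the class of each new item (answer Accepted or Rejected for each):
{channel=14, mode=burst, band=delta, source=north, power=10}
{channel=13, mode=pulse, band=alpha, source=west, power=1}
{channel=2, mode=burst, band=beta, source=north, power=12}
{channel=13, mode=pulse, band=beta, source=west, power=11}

Accepted, Rejected, Accepted, Rejected

The simplest hypothesis consistent with all the labels is: mode is burst AND source is north.
{channel=14, mode=burst, band=delta, source=north, power=10}: mode is burst, source is north, qualifies → Accepted. {channel=13, mode=pulse, band=alpha, source=west, power=1}: mode is pulse, source is west, does not satisfy this → Rejected. {channel=2, mode=burst, band=beta, source=north, power=12}: mode is burst, source is north, qualifies → Accepted. {channel=13, mode=pulse, band=beta, source=west, power=11}: mode is pulse, source is west, does not satisfy this → Rejected.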